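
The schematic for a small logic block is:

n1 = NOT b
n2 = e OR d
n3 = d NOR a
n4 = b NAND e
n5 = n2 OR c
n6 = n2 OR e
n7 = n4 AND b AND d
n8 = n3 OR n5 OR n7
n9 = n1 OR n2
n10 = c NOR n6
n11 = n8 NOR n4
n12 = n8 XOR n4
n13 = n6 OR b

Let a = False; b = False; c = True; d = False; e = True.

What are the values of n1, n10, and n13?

n1 = True; n10 = False; n13 = True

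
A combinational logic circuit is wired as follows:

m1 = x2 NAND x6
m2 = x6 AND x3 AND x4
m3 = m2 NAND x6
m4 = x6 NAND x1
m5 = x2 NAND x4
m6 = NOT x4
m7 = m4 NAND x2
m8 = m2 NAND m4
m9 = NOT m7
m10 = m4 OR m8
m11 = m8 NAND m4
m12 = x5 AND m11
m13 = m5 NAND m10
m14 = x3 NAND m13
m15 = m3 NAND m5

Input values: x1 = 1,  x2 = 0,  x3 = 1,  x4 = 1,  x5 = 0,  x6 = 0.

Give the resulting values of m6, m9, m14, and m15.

m6 = 0, m9 = 0, m14 = 1, m15 = 0

m2 = x6 AND x3 AND x4 = 0 AND 1 AND 1 = 0
m3 = m2 NAND x6 = 0 NAND 0 = 1
m4 = x6 NAND x1 = 0 NAND 1 = 1
m5 = x2 NAND x4 = 0 NAND 1 = 1
m6 = NOT x4 = NOT 1 = 0
m7 = m4 NAND x2 = 1 NAND 0 = 1
m8 = m2 NAND m4 = 0 NAND 1 = 1
m9 = NOT m7 = NOT 1 = 0
m10 = m4 OR m8 = 1 OR 1 = 1
m13 = m5 NAND m10 = 1 NAND 1 = 0
m14 = x3 NAND m13 = 1 NAND 0 = 1
m15 = m3 NAND m5 = 1 NAND 1 = 0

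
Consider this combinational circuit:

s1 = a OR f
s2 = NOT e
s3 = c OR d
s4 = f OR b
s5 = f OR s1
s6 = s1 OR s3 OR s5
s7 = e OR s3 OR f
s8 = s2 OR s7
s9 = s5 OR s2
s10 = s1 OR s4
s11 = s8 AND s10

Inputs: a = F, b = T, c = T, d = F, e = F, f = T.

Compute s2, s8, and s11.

s2 = T  s8 = T  s11 = T

s1 = a OR f = F OR T = T
s2 = NOT e = NOT F = T
s3 = c OR d = T OR F = T
s4 = f OR b = T OR T = T
s7 = e OR s3 OR f = F OR T OR T = T
s8 = s2 OR s7 = T OR T = T
s10 = s1 OR s4 = T OR T = T
s11 = s8 AND s10 = T AND T = T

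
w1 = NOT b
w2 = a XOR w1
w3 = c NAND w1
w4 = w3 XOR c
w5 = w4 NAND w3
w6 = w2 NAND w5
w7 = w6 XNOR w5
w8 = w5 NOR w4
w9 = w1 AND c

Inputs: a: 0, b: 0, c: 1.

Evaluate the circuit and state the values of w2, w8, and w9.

w2 = 1, w8 = 0, w9 = 1

w1 = NOT b = NOT 0 = 1
w2 = a XOR w1 = 0 XOR 1 = 1
w3 = c NAND w1 = 1 NAND 1 = 0
w4 = w3 XOR c = 0 XOR 1 = 1
w5 = w4 NAND w3 = 1 NAND 0 = 1
w8 = w5 NOR w4 = 1 NOR 1 = 0
w9 = w1 AND c = 1 AND 1 = 1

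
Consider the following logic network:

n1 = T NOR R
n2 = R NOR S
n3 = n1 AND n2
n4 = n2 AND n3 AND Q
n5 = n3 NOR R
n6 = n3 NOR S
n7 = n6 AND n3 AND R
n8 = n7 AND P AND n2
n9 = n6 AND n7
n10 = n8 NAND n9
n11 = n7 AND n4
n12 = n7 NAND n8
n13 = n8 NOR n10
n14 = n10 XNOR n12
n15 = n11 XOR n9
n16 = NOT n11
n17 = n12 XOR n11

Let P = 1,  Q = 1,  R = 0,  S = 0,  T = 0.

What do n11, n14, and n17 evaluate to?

n11 = 0; n14 = 1; n17 = 1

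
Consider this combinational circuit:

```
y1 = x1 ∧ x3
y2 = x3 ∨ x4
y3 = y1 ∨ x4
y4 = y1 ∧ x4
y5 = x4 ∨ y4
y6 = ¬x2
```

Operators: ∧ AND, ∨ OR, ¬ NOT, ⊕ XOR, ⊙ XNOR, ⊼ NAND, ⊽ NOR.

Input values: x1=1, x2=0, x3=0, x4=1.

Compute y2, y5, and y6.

y2 = 1  y5 = 1  y6 = 1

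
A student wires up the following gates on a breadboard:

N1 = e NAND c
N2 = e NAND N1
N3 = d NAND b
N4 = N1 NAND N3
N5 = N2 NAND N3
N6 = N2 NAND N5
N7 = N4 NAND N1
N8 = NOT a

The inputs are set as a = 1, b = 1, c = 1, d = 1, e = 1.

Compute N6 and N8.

N1 = e NAND c = 1 NAND 1 = 0
N2 = e NAND N1 = 1 NAND 0 = 1
N3 = d NAND b = 1 NAND 1 = 0
N5 = N2 NAND N3 = 1 NAND 0 = 1
N6 = N2 NAND N5 = 1 NAND 1 = 0
N8 = NOT a = NOT 1 = 0

N6 = 0  N8 = 0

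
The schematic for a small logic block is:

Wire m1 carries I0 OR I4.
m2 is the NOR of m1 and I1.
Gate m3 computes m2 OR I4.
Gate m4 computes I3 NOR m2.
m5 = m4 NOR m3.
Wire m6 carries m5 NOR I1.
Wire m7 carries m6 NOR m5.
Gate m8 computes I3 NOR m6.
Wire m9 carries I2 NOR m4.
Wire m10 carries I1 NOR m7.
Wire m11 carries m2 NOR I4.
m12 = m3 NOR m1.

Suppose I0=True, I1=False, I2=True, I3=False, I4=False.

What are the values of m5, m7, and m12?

m5 = False, m7 = False, m12 = False

m1 = I0 OR I4 = True OR False = True
m2 = m1 NOR I1 = True NOR False = False
m3 = m2 OR I4 = False OR False = False
m4 = I3 NOR m2 = False NOR False = True
m5 = m4 NOR m3 = True NOR False = False
m6 = m5 NOR I1 = False NOR False = True
m7 = m6 NOR m5 = True NOR False = False
m12 = m3 NOR m1 = False NOR True = False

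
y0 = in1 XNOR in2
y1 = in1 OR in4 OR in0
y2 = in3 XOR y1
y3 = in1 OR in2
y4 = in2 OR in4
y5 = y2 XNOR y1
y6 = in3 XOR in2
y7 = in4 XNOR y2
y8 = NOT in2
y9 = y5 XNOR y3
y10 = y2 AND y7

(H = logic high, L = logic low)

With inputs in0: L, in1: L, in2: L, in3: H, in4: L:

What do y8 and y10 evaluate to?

y8 = H  y10 = L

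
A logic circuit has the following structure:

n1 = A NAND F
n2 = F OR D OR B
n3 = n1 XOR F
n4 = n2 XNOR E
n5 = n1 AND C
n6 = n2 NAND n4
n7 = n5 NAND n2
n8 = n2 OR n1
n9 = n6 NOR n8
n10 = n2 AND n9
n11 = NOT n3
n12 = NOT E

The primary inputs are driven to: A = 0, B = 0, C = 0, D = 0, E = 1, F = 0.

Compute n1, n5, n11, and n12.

n1 = A NAND F = 0 NAND 0 = 1
n3 = n1 XOR F = 1 XOR 0 = 1
n5 = n1 AND C = 1 AND 0 = 0
n11 = NOT n3 = NOT 1 = 0
n12 = NOT E = NOT 1 = 0

n1 = 1, n5 = 0, n11 = 0, n12 = 0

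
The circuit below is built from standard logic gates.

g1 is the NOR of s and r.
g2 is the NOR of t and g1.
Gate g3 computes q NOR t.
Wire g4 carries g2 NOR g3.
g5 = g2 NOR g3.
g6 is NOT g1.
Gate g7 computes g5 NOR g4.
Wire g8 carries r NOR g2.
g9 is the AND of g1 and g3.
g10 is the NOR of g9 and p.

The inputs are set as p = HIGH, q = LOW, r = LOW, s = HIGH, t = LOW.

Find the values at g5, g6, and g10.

g1 = s NOR r = HIGH NOR LOW = LOW
g2 = t NOR g1 = LOW NOR LOW = HIGH
g3 = q NOR t = LOW NOR LOW = HIGH
g5 = g2 NOR g3 = HIGH NOR HIGH = LOW
g6 = NOT g1 = NOT LOW = HIGH
g9 = g1 AND g3 = LOW AND HIGH = LOW
g10 = g9 NOR p = LOW NOR HIGH = LOW

g5 = LOW, g6 = HIGH, g10 = LOW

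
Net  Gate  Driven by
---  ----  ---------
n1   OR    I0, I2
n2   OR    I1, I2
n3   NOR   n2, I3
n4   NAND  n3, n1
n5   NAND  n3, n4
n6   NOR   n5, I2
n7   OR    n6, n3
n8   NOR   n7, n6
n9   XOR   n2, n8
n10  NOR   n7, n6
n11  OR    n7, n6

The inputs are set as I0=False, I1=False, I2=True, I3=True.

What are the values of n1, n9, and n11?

n1 = True; n9 = False; n11 = False

n1 = I0 OR I2 = False OR True = True
n2 = I1 OR I2 = False OR True = True
n3 = n2 NOR I3 = True NOR True = False
n4 = n3 NAND n1 = False NAND True = True
n5 = n3 NAND n4 = False NAND True = True
n6 = n5 NOR I2 = True NOR True = False
n7 = n6 OR n3 = False OR False = False
n8 = n7 NOR n6 = False NOR False = True
n9 = n2 XOR n8 = True XOR True = False
n11 = n7 OR n6 = False OR False = False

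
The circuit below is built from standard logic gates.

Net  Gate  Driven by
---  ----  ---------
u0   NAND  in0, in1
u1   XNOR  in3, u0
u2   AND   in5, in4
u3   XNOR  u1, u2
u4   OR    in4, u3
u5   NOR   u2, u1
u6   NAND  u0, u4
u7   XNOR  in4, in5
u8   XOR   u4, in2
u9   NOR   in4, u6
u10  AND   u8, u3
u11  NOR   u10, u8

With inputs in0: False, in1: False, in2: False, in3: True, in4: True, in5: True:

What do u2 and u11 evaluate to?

u0 = in0 NAND in1 = False NAND False = True
u1 = in3 XNOR u0 = True XNOR True = True
u2 = in5 AND in4 = True AND True = True
u3 = u1 XNOR u2 = True XNOR True = True
u4 = in4 OR u3 = True OR True = True
u8 = u4 XOR in2 = True XOR False = True
u10 = u8 AND u3 = True AND True = True
u11 = u10 NOR u8 = True NOR True = False

u2 = True  u11 = False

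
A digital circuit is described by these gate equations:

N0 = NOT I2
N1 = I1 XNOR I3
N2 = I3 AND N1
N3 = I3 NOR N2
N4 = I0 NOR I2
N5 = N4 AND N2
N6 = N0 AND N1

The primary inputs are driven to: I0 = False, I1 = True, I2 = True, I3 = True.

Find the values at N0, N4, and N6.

N0 = False, N4 = False, N6 = False

N0 = NOT I2 = NOT True = False
N1 = I1 XNOR I3 = True XNOR True = True
N4 = I0 NOR I2 = False NOR True = False
N6 = N0 AND N1 = False AND True = False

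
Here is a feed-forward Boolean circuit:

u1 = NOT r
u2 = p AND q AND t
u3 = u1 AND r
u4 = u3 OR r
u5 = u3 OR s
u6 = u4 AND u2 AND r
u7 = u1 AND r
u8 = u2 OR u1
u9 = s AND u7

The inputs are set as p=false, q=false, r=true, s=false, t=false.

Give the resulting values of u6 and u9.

u1 = NOT r = NOT true = false
u2 = p AND q AND t = false AND false AND false = false
u3 = u1 AND r = false AND true = false
u4 = u3 OR r = false OR true = true
u6 = u4 AND u2 AND r = true AND false AND true = false
u7 = u1 AND r = false AND true = false
u9 = s AND u7 = false AND false = false

u6 = false, u9 = false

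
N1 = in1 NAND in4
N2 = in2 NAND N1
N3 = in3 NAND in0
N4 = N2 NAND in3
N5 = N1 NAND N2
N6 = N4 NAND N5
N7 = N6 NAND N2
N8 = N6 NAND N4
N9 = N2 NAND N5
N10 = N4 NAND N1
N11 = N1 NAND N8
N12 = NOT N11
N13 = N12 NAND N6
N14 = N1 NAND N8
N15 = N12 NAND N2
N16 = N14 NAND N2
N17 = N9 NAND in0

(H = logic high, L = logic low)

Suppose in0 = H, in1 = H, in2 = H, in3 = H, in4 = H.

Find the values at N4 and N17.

N1 = in1 NAND in4 = H NAND H = L
N2 = in2 NAND N1 = H NAND L = H
N4 = N2 NAND in3 = H NAND H = L
N5 = N1 NAND N2 = L NAND H = H
N9 = N2 NAND N5 = H NAND H = L
N17 = N9 NAND in0 = L NAND H = H

N4 = L; N17 = H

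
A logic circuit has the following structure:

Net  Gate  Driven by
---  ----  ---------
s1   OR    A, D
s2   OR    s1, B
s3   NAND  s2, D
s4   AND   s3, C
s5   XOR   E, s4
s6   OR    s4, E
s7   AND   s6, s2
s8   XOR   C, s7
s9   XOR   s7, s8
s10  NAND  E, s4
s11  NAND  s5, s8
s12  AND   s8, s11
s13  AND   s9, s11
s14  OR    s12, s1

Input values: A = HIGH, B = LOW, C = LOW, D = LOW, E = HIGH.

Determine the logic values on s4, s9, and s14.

s4 = LOW; s9 = LOW; s14 = HIGH

s1 = A OR D = HIGH OR LOW = HIGH
s2 = s1 OR B = HIGH OR LOW = HIGH
s3 = s2 NAND D = HIGH NAND LOW = HIGH
s4 = s3 AND C = HIGH AND LOW = LOW
s5 = E XOR s4 = HIGH XOR LOW = HIGH
s6 = s4 OR E = LOW OR HIGH = HIGH
s7 = s6 AND s2 = HIGH AND HIGH = HIGH
s8 = C XOR s7 = LOW XOR HIGH = HIGH
s9 = s7 XOR s8 = HIGH XOR HIGH = LOW
s11 = s5 NAND s8 = HIGH NAND HIGH = LOW
s12 = s8 AND s11 = HIGH AND LOW = LOW
s14 = s12 OR s1 = LOW OR HIGH = HIGH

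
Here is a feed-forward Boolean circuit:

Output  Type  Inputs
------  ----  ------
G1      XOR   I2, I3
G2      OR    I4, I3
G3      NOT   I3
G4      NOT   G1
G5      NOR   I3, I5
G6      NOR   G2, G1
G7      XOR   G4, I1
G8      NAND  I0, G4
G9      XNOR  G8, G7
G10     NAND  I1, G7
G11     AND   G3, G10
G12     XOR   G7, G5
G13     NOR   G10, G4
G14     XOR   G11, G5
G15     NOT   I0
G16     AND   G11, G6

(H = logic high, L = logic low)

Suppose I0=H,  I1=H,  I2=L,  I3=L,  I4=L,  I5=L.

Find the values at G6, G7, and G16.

G6 = H, G7 = L, G16 = H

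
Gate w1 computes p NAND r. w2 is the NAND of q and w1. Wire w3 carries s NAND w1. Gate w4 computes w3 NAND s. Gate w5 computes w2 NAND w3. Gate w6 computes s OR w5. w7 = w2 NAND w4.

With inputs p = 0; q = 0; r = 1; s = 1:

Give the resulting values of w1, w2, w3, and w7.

w1 = 1; w2 = 1; w3 = 0; w7 = 0

w1 = p NAND r = 0 NAND 1 = 1
w2 = q NAND w1 = 0 NAND 1 = 1
w3 = s NAND w1 = 1 NAND 1 = 0
w4 = w3 NAND s = 0 NAND 1 = 1
w7 = w2 NAND w4 = 1 NAND 1 = 0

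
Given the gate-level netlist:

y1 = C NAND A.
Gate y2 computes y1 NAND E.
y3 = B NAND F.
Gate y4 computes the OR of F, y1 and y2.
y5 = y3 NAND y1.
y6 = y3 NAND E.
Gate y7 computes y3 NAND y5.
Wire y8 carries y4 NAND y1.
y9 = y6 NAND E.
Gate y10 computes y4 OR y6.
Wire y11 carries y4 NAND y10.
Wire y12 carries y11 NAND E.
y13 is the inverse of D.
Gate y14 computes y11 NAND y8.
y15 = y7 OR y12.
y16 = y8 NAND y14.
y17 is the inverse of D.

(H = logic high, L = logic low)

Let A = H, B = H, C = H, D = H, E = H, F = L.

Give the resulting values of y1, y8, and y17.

y1 = C NAND A = H NAND H = L
y2 = y1 NAND E = L NAND H = H
y4 = F OR y1 OR y2 = L OR L OR H = H
y8 = y4 NAND y1 = H NAND L = H
y17 = NOT D = NOT H = L

y1 = L  y8 = H  y17 = L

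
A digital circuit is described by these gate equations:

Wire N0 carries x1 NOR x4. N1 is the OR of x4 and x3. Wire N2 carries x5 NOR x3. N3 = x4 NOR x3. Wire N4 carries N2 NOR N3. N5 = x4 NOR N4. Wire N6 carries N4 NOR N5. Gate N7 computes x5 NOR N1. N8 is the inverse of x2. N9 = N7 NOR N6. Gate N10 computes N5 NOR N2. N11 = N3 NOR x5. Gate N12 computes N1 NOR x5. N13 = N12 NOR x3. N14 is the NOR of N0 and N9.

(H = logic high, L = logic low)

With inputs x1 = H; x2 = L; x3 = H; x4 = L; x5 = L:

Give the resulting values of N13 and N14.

N13 = L  N14 = L

N0 = x1 NOR x4 = H NOR L = L
N1 = x4 OR x3 = L OR H = H
N2 = x5 NOR x3 = L NOR H = L
N3 = x4 NOR x3 = L NOR H = L
N4 = N2 NOR N3 = L NOR L = H
N5 = x4 NOR N4 = L NOR H = L
N6 = N4 NOR N5 = H NOR L = L
N7 = x5 NOR N1 = L NOR H = L
N9 = N7 NOR N6 = L NOR L = H
N12 = N1 NOR x5 = H NOR L = L
N13 = N12 NOR x3 = L NOR H = L
N14 = N0 NOR N9 = L NOR H = L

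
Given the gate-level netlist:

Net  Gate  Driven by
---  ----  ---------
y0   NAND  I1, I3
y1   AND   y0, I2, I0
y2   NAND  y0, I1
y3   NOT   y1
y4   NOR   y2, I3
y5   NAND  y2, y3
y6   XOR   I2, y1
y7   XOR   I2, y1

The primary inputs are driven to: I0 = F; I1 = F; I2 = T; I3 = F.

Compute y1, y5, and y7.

y0 = I1 NAND I3 = F NAND F = T
y1 = y0 AND I2 AND I0 = T AND T AND F = F
y2 = y0 NAND I1 = T NAND F = T
y3 = NOT y1 = NOT F = T
y5 = y2 NAND y3 = T NAND T = F
y7 = I2 XOR y1 = T XOR F = T

y1 = F, y5 = F, y7 = T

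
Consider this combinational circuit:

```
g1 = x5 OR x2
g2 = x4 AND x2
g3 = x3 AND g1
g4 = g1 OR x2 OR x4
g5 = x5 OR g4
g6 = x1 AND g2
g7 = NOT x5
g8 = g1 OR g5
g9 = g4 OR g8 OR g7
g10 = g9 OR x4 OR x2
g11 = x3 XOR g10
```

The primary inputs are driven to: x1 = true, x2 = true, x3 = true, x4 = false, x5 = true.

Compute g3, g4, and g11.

g3 = true  g4 = true  g11 = false

g1 = x5 OR x2 = true OR true = true
g3 = x3 AND g1 = true AND true = true
g4 = g1 OR x2 OR x4 = true OR true OR false = true
g5 = x5 OR g4 = true OR true = true
g7 = NOT x5 = NOT true = false
g8 = g1 OR g5 = true OR true = true
g9 = g4 OR g8 OR g7 = true OR true OR false = true
g10 = g9 OR x4 OR x2 = true OR false OR true = true
g11 = x3 XOR g10 = true XOR true = false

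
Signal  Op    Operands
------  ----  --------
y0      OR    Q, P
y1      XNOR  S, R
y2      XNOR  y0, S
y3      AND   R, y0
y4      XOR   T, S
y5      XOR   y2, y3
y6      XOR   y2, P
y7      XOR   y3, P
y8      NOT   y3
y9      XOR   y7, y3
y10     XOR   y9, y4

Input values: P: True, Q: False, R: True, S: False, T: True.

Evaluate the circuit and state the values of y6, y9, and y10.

y0 = Q OR P = False OR True = True
y2 = y0 XNOR S = True XNOR False = False
y3 = R AND y0 = True AND True = True
y4 = T XOR S = True XOR False = True
y6 = y2 XOR P = False XOR True = True
y7 = y3 XOR P = True XOR True = False
y9 = y7 XOR y3 = False XOR True = True
y10 = y9 XOR y4 = True XOR True = False

y6 = True; y9 = True; y10 = False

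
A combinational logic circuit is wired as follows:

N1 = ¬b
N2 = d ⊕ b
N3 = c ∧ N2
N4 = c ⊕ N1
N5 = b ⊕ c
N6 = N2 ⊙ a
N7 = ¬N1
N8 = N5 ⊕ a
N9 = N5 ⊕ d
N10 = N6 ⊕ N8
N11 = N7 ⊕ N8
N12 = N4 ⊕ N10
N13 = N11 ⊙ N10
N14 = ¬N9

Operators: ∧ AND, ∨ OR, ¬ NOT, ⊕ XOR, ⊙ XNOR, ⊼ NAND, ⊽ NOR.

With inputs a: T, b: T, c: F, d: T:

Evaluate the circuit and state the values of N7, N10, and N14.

N7 = T, N10 = F, N14 = T

N1 = NOT b = NOT T = F
N2 = d XOR b = T XOR T = F
N5 = b XOR c = T XOR F = T
N6 = N2 XNOR a = F XNOR T = F
N7 = NOT N1 = NOT F = T
N8 = N5 XOR a = T XOR T = F
N9 = N5 XOR d = T XOR T = F
N10 = N6 XOR N8 = F XOR F = F
N14 = NOT N9 = NOT F = T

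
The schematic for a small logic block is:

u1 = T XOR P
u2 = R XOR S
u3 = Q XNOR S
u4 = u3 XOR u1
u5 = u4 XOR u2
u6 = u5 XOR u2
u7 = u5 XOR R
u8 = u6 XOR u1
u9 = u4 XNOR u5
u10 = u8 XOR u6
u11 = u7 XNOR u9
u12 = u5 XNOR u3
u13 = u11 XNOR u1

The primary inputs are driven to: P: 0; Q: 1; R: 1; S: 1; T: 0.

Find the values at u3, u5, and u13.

u3 = 1  u5 = 1  u13 = 1

u1 = T XOR P = 0 XOR 0 = 0
u2 = R XOR S = 1 XOR 1 = 0
u3 = Q XNOR S = 1 XNOR 1 = 1
u4 = u3 XOR u1 = 1 XOR 0 = 1
u5 = u4 XOR u2 = 1 XOR 0 = 1
u7 = u5 XOR R = 1 XOR 1 = 0
u9 = u4 XNOR u5 = 1 XNOR 1 = 1
u11 = u7 XNOR u9 = 0 XNOR 1 = 0
u13 = u11 XNOR u1 = 0 XNOR 0 = 1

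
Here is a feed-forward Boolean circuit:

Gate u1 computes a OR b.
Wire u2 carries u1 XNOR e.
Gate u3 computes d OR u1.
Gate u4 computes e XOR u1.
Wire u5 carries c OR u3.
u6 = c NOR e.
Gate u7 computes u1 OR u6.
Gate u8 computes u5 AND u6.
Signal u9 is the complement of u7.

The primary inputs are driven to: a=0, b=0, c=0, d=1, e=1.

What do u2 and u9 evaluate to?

u2 = 0; u9 = 1

u1 = a OR b = 0 OR 0 = 0
u2 = u1 XNOR e = 0 XNOR 1 = 0
u6 = c NOR e = 0 NOR 1 = 0
u7 = u1 OR u6 = 0 OR 0 = 0
u9 = NOT u7 = NOT 0 = 1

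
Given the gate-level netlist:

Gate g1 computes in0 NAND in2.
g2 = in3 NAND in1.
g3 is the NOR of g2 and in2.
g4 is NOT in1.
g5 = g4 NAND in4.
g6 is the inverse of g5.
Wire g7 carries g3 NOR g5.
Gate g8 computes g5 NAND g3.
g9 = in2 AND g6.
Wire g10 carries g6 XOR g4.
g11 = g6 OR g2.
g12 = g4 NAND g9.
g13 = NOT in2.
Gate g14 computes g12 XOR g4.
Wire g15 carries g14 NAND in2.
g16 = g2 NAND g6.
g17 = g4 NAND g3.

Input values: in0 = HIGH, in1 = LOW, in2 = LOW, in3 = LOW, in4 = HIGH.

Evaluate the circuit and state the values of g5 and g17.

g5 = LOW  g17 = HIGH

g2 = in3 NAND in1 = LOW NAND LOW = HIGH
g3 = g2 NOR in2 = HIGH NOR LOW = LOW
g4 = NOT in1 = NOT LOW = HIGH
g5 = g4 NAND in4 = HIGH NAND HIGH = LOW
g17 = g4 NAND g3 = HIGH NAND LOW = HIGH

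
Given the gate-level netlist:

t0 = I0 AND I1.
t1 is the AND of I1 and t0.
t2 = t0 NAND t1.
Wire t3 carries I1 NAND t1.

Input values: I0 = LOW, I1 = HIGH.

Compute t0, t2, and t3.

t0 = I0 AND I1 = LOW AND HIGH = LOW
t1 = I1 AND t0 = HIGH AND LOW = LOW
t2 = t0 NAND t1 = LOW NAND LOW = HIGH
t3 = I1 NAND t1 = HIGH NAND LOW = HIGH

t0 = LOW, t2 = HIGH, t3 = HIGH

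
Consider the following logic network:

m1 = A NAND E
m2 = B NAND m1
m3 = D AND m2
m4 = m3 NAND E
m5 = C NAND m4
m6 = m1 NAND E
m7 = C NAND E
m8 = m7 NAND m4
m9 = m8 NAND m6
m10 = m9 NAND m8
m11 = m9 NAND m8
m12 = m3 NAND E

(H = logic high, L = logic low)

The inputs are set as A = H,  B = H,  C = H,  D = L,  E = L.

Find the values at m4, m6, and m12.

m1 = A NAND E = H NAND L = H
m2 = B NAND m1 = H NAND H = L
m3 = D AND m2 = L AND L = L
m4 = m3 NAND E = L NAND L = H
m6 = m1 NAND E = H NAND L = H
m12 = m3 NAND E = L NAND L = H

m4 = H, m6 = H, m12 = H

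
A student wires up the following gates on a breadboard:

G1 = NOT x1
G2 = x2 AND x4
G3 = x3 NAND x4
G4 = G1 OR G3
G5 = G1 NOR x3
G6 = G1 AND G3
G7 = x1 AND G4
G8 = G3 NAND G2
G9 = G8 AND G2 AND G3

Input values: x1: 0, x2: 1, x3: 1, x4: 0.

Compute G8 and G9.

G2 = x2 AND x4 = 1 AND 0 = 0
G3 = x3 NAND x4 = 1 NAND 0 = 1
G8 = G3 NAND G2 = 1 NAND 0 = 1
G9 = G8 AND G2 AND G3 = 1 AND 0 AND 1 = 0

G8 = 1, G9 = 0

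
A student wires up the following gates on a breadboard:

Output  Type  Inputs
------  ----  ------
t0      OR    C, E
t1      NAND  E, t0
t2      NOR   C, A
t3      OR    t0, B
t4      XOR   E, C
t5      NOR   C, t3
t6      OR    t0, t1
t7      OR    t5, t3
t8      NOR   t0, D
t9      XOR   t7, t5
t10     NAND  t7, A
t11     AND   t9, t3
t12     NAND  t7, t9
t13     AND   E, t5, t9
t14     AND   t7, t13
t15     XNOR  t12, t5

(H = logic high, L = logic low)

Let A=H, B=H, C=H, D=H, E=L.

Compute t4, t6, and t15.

t4 = H; t6 = H; t15 = H

t0 = C OR E = H OR L = H
t1 = E NAND t0 = L NAND H = H
t3 = t0 OR B = H OR H = H
t4 = E XOR C = L XOR H = H
t5 = C NOR t3 = H NOR H = L
t6 = t0 OR t1 = H OR H = H
t7 = t5 OR t3 = L OR H = H
t9 = t7 XOR t5 = H XOR L = H
t12 = t7 NAND t9 = H NAND H = L
t15 = t12 XNOR t5 = L XNOR L = H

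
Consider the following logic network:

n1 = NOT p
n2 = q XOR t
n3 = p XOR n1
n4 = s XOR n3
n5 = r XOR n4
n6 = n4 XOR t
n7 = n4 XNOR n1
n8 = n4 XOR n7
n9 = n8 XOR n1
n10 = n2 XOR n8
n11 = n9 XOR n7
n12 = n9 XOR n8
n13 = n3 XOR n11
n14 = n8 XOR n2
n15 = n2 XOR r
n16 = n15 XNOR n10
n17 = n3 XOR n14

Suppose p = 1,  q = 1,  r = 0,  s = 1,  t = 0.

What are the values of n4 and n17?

n1 = NOT p = NOT 1 = 0
n2 = q XOR t = 1 XOR 0 = 1
n3 = p XOR n1 = 1 XOR 0 = 1
n4 = s XOR n3 = 1 XOR 1 = 0
n7 = n4 XNOR n1 = 0 XNOR 0 = 1
n8 = n4 XOR n7 = 0 XOR 1 = 1
n14 = n8 XOR n2 = 1 XOR 1 = 0
n17 = n3 XOR n14 = 1 XOR 0 = 1

n4 = 0, n17 = 1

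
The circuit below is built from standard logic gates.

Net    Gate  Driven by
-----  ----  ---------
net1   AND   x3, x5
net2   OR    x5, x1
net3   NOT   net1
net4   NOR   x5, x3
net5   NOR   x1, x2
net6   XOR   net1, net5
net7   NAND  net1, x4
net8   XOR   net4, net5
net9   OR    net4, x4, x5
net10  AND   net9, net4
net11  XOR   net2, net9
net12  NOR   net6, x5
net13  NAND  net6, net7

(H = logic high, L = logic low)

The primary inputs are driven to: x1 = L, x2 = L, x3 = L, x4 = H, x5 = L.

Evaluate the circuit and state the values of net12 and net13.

net12 = L; net13 = L

net1 = x3 AND x5 = L AND L = L
net5 = x1 NOR x2 = L NOR L = H
net6 = net1 XOR net5 = L XOR H = H
net7 = net1 NAND x4 = L NAND H = H
net12 = net6 NOR x5 = H NOR L = L
net13 = net6 NAND net7 = H NAND H = L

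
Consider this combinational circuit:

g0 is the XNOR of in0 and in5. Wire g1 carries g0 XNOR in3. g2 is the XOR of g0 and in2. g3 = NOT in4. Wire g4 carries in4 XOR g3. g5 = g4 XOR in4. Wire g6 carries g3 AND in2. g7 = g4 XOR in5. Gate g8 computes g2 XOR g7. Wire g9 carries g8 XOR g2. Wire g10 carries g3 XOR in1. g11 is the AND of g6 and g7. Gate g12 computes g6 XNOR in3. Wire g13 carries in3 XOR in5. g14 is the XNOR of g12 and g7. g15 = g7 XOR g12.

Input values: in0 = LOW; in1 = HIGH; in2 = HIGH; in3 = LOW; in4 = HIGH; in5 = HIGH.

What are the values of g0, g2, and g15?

g0 = in0 XNOR in5 = LOW XNOR HIGH = LOW
g2 = g0 XOR in2 = LOW XOR HIGH = HIGH
g3 = NOT in4 = NOT HIGH = LOW
g4 = in4 XOR g3 = HIGH XOR LOW = HIGH
g6 = g3 AND in2 = LOW AND HIGH = LOW
g7 = g4 XOR in5 = HIGH XOR HIGH = LOW
g12 = g6 XNOR in3 = LOW XNOR LOW = HIGH
g15 = g7 XOR g12 = LOW XOR HIGH = HIGH

g0 = LOW, g2 = HIGH, g15 = HIGH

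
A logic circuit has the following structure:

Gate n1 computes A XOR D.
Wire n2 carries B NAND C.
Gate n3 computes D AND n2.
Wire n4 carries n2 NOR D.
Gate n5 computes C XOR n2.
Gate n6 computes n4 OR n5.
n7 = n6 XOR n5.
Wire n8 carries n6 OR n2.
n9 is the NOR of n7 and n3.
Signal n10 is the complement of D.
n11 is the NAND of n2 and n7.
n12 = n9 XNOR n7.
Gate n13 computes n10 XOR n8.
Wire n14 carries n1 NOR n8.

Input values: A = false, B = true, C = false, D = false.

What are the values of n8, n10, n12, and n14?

n1 = A XOR D = false XOR false = false
n2 = B NAND C = true NAND false = true
n3 = D AND n2 = false AND true = false
n4 = n2 NOR D = true NOR false = false
n5 = C XOR n2 = false XOR true = true
n6 = n4 OR n5 = false OR true = true
n7 = n6 XOR n5 = true XOR true = false
n8 = n6 OR n2 = true OR true = true
n9 = n7 NOR n3 = false NOR false = true
n10 = NOT D = NOT false = true
n12 = n9 XNOR n7 = true XNOR false = false
n14 = n1 NOR n8 = false NOR true = false

n8 = true  n10 = true  n12 = false  n14 = false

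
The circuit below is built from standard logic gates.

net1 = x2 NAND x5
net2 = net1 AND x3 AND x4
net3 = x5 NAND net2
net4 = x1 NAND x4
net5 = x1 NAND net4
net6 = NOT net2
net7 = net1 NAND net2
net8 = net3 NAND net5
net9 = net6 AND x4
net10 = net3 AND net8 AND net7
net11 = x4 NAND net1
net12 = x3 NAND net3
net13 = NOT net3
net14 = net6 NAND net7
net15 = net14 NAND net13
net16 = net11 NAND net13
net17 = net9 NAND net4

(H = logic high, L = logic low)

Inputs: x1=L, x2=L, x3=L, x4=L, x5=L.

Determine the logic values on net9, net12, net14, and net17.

net1 = x2 NAND x5 = L NAND L = H
net2 = net1 AND x3 AND x4 = H AND L AND L = L
net3 = x5 NAND net2 = L NAND L = H
net4 = x1 NAND x4 = L NAND L = H
net6 = NOT net2 = NOT L = H
net7 = net1 NAND net2 = H NAND L = H
net9 = net6 AND x4 = H AND L = L
net12 = x3 NAND net3 = L NAND H = H
net14 = net6 NAND net7 = H NAND H = L
net17 = net9 NAND net4 = L NAND H = H

net9 = L, net12 = H, net14 = L, net17 = H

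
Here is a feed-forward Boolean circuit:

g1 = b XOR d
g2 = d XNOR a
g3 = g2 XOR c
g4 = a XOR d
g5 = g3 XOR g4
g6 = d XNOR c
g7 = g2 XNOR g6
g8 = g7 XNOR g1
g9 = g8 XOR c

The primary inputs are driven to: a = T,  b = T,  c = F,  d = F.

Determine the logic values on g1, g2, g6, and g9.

g1 = b XOR d = T XOR F = T
g2 = d XNOR a = F XNOR T = F
g6 = d XNOR c = F XNOR F = T
g7 = g2 XNOR g6 = F XNOR T = F
g8 = g7 XNOR g1 = F XNOR T = F
g9 = g8 XOR c = F XOR F = F

g1 = T, g2 = F, g6 = T, g9 = F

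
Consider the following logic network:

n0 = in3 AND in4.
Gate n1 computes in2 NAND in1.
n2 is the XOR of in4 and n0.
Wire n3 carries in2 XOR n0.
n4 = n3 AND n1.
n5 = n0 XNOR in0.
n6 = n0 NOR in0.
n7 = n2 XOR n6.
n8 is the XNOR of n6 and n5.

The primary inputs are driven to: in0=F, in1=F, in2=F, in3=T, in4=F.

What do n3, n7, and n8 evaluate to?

n0 = in3 AND in4 = T AND F = F
n2 = in4 XOR n0 = F XOR F = F
n3 = in2 XOR n0 = F XOR F = F
n5 = n0 XNOR in0 = F XNOR F = T
n6 = n0 NOR in0 = F NOR F = T
n7 = n2 XOR n6 = F XOR T = T
n8 = n6 XNOR n5 = T XNOR T = T

n3 = F, n7 = T, n8 = T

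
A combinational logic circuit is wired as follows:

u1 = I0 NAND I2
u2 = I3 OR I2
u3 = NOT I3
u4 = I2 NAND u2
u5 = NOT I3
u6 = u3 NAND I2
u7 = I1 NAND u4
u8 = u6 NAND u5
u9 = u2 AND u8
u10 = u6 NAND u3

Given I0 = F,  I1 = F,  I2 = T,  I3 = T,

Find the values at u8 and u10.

u3 = NOT I3 = NOT T = F
u5 = NOT I3 = NOT T = F
u6 = u3 NAND I2 = F NAND T = T
u8 = u6 NAND u5 = T NAND F = T
u10 = u6 NAND u3 = T NAND F = T

u8 = T, u10 = T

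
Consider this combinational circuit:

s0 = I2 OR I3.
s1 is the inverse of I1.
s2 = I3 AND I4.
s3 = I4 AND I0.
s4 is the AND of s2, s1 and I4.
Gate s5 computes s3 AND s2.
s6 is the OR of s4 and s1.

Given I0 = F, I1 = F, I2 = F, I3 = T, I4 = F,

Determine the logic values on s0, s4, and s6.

s0 = I2 OR I3 = F OR T = T
s1 = NOT I1 = NOT F = T
s2 = I3 AND I4 = T AND F = F
s4 = s2 AND s1 AND I4 = F AND T AND F = F
s6 = s4 OR s1 = F OR T = T

s0 = T; s4 = F; s6 = T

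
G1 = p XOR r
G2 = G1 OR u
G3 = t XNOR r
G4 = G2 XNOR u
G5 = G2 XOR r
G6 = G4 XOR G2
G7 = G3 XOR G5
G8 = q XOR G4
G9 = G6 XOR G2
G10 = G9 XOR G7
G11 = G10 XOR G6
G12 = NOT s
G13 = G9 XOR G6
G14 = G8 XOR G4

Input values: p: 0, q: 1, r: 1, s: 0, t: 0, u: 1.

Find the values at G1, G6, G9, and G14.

G1 = p XOR r = 0 XOR 1 = 1
G2 = G1 OR u = 1 OR 1 = 1
G4 = G2 XNOR u = 1 XNOR 1 = 1
G6 = G4 XOR G2 = 1 XOR 1 = 0
G8 = q XOR G4 = 1 XOR 1 = 0
G9 = G6 XOR G2 = 0 XOR 1 = 1
G14 = G8 XOR G4 = 0 XOR 1 = 1

G1 = 1, G6 = 0, G9 = 1, G14 = 1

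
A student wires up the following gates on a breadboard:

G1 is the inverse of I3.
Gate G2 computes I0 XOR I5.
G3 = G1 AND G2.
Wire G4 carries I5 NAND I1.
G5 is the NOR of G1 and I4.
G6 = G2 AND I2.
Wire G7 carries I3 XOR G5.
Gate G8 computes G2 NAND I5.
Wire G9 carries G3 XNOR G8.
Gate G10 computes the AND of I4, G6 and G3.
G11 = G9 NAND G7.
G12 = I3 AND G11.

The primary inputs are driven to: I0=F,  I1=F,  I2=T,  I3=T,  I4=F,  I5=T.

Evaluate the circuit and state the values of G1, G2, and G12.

G1 = F  G2 = T  G12 = T

G1 = NOT I3 = NOT T = F
G2 = I0 XOR I5 = F XOR T = T
G3 = G1 AND G2 = F AND T = F
G5 = G1 NOR I4 = F NOR F = T
G7 = I3 XOR G5 = T XOR T = F
G8 = G2 NAND I5 = T NAND T = F
G9 = G3 XNOR G8 = F XNOR F = T
G11 = G9 NAND G7 = T NAND F = T
G12 = I3 AND G11 = T AND T = T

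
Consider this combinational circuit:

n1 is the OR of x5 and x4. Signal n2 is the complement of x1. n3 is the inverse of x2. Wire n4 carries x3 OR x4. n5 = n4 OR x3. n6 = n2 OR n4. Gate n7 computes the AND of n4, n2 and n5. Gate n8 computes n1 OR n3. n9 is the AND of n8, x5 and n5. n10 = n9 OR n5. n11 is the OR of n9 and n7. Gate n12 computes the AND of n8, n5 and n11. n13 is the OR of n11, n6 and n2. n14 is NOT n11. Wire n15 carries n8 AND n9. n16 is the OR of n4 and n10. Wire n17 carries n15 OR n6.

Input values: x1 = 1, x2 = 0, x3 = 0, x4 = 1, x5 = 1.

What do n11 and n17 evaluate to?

n1 = x5 OR x4 = 1 OR 1 = 1
n2 = NOT x1 = NOT 1 = 0
n3 = NOT x2 = NOT 0 = 1
n4 = x3 OR x4 = 0 OR 1 = 1
n5 = n4 OR x3 = 1 OR 0 = 1
n6 = n2 OR n4 = 0 OR 1 = 1
n7 = n4 AND n2 AND n5 = 1 AND 0 AND 1 = 0
n8 = n1 OR n3 = 1 OR 1 = 1
n9 = n8 AND x5 AND n5 = 1 AND 1 AND 1 = 1
n11 = n9 OR n7 = 1 OR 0 = 1
n15 = n8 AND n9 = 1 AND 1 = 1
n17 = n15 OR n6 = 1 OR 1 = 1

n11 = 1  n17 = 1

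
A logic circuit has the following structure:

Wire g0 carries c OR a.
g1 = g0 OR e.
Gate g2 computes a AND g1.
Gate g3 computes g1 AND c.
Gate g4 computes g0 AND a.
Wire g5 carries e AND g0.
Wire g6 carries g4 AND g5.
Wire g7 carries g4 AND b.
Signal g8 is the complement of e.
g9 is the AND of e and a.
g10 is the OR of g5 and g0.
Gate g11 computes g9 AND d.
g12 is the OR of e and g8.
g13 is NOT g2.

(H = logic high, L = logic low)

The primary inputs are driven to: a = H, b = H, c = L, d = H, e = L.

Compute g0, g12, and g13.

g0 = H, g12 = H, g13 = L

g0 = c OR a = L OR H = H
g1 = g0 OR e = H OR L = H
g2 = a AND g1 = H AND H = H
g8 = NOT e = NOT L = H
g12 = e OR g8 = L OR H = H
g13 = NOT g2 = NOT H = L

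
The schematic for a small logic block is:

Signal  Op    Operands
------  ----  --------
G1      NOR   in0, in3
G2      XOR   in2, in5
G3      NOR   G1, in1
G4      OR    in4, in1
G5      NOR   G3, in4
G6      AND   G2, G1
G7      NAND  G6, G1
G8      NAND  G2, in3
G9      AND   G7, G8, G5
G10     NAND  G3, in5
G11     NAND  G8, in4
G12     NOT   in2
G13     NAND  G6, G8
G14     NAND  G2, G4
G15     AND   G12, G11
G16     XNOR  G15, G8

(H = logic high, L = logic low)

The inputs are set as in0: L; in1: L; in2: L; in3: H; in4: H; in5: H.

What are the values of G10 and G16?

G1 = in0 NOR in3 = L NOR H = L
G2 = in2 XOR in5 = L XOR H = H
G3 = G1 NOR in1 = L NOR L = H
G8 = G2 NAND in3 = H NAND H = L
G10 = G3 NAND in5 = H NAND H = L
G11 = G8 NAND in4 = L NAND H = H
G12 = NOT in2 = NOT L = H
G15 = G12 AND G11 = H AND H = H
G16 = G15 XNOR G8 = H XNOR L = L

G10 = L  G16 = L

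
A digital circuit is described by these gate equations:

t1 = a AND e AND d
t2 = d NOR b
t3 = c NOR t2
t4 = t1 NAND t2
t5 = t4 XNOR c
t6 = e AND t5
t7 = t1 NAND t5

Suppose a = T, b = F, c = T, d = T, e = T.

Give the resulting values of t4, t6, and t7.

t4 = T  t6 = T  t7 = F

t1 = a AND e AND d = T AND T AND T = T
t2 = d NOR b = T NOR F = F
t4 = t1 NAND t2 = T NAND F = T
t5 = t4 XNOR c = T XNOR T = T
t6 = e AND t5 = T AND T = T
t7 = t1 NAND t5 = T NAND T = F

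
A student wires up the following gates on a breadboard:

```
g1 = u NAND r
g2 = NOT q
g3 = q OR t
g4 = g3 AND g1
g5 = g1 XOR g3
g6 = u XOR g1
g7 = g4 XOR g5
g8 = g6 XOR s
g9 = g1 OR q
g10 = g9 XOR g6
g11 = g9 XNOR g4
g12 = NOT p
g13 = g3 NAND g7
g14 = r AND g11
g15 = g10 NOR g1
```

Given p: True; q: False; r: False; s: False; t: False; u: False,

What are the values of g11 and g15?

g1 = u NAND r = False NAND False = True
g3 = q OR t = False OR False = False
g4 = g3 AND g1 = False AND True = False
g6 = u XOR g1 = False XOR True = True
g9 = g1 OR q = True OR False = True
g10 = g9 XOR g6 = True XOR True = False
g11 = g9 XNOR g4 = True XNOR False = False
g15 = g10 NOR g1 = False NOR True = False

g11 = False  g15 = False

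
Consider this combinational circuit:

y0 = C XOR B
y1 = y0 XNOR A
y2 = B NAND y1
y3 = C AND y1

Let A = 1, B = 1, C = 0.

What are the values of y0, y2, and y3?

y0 = 1, y2 = 0, y3 = 0

y0 = C XOR B = 0 XOR 1 = 1
y1 = y0 XNOR A = 1 XNOR 1 = 1
y2 = B NAND y1 = 1 NAND 1 = 0
y3 = C AND y1 = 0 AND 1 = 0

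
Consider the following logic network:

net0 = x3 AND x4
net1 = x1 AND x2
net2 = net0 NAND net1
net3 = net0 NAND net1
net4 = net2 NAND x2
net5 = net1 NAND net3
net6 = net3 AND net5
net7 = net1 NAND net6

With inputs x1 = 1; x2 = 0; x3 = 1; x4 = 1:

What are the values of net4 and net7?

net0 = x3 AND x4 = 1 AND 1 = 1
net1 = x1 AND x2 = 1 AND 0 = 0
net2 = net0 NAND net1 = 1 NAND 0 = 1
net3 = net0 NAND net1 = 1 NAND 0 = 1
net4 = net2 NAND x2 = 1 NAND 0 = 1
net5 = net1 NAND net3 = 0 NAND 1 = 1
net6 = net3 AND net5 = 1 AND 1 = 1
net7 = net1 NAND net6 = 0 NAND 1 = 1

net4 = 1; net7 = 1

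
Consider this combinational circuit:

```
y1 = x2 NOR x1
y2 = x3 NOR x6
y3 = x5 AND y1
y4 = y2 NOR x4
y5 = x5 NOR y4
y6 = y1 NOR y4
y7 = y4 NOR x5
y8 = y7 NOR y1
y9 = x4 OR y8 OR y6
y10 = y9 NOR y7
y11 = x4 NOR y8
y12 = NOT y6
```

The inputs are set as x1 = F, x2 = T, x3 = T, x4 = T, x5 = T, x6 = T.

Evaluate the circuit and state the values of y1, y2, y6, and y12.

y1 = x2 NOR x1 = T NOR F = F
y2 = x3 NOR x6 = T NOR T = F
y4 = y2 NOR x4 = F NOR T = F
y6 = y1 NOR y4 = F NOR F = T
y12 = NOT y6 = NOT T = F

y1 = F; y2 = F; y6 = T; y12 = F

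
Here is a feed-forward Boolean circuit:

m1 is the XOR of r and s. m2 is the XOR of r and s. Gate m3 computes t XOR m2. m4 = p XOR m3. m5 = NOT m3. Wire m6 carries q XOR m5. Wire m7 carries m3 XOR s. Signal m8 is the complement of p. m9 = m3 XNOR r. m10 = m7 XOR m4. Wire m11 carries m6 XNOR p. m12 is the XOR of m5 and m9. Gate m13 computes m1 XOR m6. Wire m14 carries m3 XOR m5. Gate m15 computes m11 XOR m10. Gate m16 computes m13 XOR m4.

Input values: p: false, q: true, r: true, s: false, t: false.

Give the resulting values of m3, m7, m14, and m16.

m3 = true, m7 = true, m14 = true, m16 = true

m1 = r XOR s = true XOR false = true
m2 = r XOR s = true XOR false = true
m3 = t XOR m2 = false XOR true = true
m4 = p XOR m3 = false XOR true = true
m5 = NOT m3 = NOT true = false
m6 = q XOR m5 = true XOR false = true
m7 = m3 XOR s = true XOR false = true
m13 = m1 XOR m6 = true XOR true = false
m14 = m3 XOR m5 = true XOR false = true
m16 = m13 XOR m4 = false XOR true = true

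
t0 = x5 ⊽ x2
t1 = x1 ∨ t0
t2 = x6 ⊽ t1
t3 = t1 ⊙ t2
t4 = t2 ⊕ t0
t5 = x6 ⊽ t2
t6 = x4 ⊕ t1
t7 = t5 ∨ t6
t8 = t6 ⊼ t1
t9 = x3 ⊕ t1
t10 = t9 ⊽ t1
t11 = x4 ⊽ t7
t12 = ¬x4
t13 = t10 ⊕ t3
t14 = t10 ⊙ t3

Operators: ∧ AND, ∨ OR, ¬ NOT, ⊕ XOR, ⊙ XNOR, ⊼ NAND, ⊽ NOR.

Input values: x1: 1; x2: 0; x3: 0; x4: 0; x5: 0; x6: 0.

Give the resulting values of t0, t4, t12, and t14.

t0 = 1, t4 = 1, t12 = 1, t14 = 1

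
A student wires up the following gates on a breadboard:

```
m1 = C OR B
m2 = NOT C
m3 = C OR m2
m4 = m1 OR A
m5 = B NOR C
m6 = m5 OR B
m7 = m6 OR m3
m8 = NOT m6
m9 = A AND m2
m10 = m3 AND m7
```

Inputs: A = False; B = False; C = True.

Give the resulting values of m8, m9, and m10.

m2 = NOT C = NOT True = False
m3 = C OR m2 = True OR False = True
m5 = B NOR C = False NOR True = False
m6 = m5 OR B = False OR False = False
m7 = m6 OR m3 = False OR True = True
m8 = NOT m6 = NOT False = True
m9 = A AND m2 = False AND False = False
m10 = m3 AND m7 = True AND True = True

m8 = True, m9 = False, m10 = True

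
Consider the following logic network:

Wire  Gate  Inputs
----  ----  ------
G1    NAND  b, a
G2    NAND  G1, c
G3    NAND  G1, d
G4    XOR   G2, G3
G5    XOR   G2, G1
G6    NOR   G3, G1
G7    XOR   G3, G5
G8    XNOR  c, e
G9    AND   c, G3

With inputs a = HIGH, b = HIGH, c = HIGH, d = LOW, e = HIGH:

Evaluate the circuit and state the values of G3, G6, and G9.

G3 = HIGH, G6 = LOW, G9 = HIGH

G1 = b NAND a = HIGH NAND HIGH = LOW
G3 = G1 NAND d = LOW NAND LOW = HIGH
G6 = G3 NOR G1 = HIGH NOR LOW = LOW
G9 = c AND G3 = HIGH AND HIGH = HIGH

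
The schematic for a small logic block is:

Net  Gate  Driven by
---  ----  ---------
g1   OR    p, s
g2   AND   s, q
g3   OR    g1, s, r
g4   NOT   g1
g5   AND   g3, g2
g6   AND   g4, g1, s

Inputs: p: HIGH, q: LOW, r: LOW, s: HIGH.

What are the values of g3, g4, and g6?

g3 = HIGH, g4 = LOW, g6 = LOW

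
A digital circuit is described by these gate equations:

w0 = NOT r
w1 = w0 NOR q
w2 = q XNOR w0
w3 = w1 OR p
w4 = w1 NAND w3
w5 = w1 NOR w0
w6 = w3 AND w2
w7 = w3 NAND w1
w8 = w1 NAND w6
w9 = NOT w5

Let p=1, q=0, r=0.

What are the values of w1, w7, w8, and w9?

w1 = 0, w7 = 1, w8 = 1, w9 = 1

w0 = NOT r = NOT 0 = 1
w1 = w0 NOR q = 1 NOR 0 = 0
w2 = q XNOR w0 = 0 XNOR 1 = 0
w3 = w1 OR p = 0 OR 1 = 1
w5 = w1 NOR w0 = 0 NOR 1 = 0
w6 = w3 AND w2 = 1 AND 0 = 0
w7 = w3 NAND w1 = 1 NAND 0 = 1
w8 = w1 NAND w6 = 0 NAND 0 = 1
w9 = NOT w5 = NOT 0 = 1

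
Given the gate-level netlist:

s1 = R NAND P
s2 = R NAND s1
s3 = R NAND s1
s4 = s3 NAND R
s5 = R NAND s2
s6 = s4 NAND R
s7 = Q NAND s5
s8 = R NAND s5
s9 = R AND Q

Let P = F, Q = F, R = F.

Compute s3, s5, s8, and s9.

s3 = T; s5 = T; s8 = T; s9 = F

s1 = R NAND P = F NAND F = T
s2 = R NAND s1 = F NAND T = T
s3 = R NAND s1 = F NAND T = T
s5 = R NAND s2 = F NAND T = T
s8 = R NAND s5 = F NAND T = T
s9 = R AND Q = F AND F = F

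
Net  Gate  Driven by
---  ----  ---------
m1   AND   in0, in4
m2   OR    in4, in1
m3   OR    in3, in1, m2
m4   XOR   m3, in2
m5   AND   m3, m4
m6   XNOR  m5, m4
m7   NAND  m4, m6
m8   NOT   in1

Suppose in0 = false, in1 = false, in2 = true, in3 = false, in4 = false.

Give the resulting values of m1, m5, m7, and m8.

m1 = in0 AND in4 = false AND false = false
m2 = in4 OR in1 = false OR false = false
m3 = in3 OR in1 OR m2 = false OR false OR false = false
m4 = m3 XOR in2 = false XOR true = true
m5 = m3 AND m4 = false AND true = false
m6 = m5 XNOR m4 = false XNOR true = false
m7 = m4 NAND m6 = true NAND false = true
m8 = NOT in1 = NOT false = true

m1 = false, m5 = false, m7 = true, m8 = true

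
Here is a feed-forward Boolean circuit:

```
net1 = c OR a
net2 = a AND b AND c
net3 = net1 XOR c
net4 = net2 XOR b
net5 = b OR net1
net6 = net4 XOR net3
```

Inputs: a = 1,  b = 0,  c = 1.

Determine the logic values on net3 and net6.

net1 = c OR a = 1 OR 1 = 1
net2 = a AND b AND c = 1 AND 0 AND 1 = 0
net3 = net1 XOR c = 1 XOR 1 = 0
net4 = net2 XOR b = 0 XOR 0 = 0
net6 = net4 XOR net3 = 0 XOR 0 = 0

net3 = 0, net6 = 0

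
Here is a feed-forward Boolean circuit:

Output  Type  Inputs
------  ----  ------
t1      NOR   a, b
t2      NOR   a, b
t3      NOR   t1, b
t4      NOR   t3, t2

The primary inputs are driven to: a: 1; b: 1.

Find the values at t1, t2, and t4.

t1 = a NOR b = 1 NOR 1 = 0
t2 = a NOR b = 1 NOR 1 = 0
t3 = t1 NOR b = 0 NOR 1 = 0
t4 = t3 NOR t2 = 0 NOR 0 = 1

t1 = 0, t2 = 0, t4 = 1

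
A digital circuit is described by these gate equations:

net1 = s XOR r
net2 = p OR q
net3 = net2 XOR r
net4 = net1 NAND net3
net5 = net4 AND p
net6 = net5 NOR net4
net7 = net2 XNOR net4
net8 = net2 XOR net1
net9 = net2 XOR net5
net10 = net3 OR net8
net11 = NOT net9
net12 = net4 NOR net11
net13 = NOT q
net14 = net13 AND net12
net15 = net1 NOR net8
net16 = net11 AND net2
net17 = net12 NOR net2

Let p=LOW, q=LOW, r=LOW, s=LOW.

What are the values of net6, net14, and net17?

net6 = LOW, net14 = LOW, net17 = HIGH

net1 = s XOR r = LOW XOR LOW = LOW
net2 = p OR q = LOW OR LOW = LOW
net3 = net2 XOR r = LOW XOR LOW = LOW
net4 = net1 NAND net3 = LOW NAND LOW = HIGH
net5 = net4 AND p = HIGH AND LOW = LOW
net6 = net5 NOR net4 = LOW NOR HIGH = LOW
net9 = net2 XOR net5 = LOW XOR LOW = LOW
net11 = NOT net9 = NOT LOW = HIGH
net12 = net4 NOR net11 = HIGH NOR HIGH = LOW
net13 = NOT q = NOT LOW = HIGH
net14 = net13 AND net12 = HIGH AND LOW = LOW
net17 = net12 NOR net2 = LOW NOR LOW = HIGH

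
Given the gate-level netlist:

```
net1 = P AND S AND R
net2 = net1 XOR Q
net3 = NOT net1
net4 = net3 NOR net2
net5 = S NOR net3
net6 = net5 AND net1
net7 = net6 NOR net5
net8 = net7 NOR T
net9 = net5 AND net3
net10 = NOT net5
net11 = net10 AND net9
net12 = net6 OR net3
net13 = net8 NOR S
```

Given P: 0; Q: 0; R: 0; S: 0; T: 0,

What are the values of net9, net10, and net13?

net1 = P AND S AND R = 0 AND 0 AND 0 = 0
net3 = NOT net1 = NOT 0 = 1
net5 = S NOR net3 = 0 NOR 1 = 0
net6 = net5 AND net1 = 0 AND 0 = 0
net7 = net6 NOR net5 = 0 NOR 0 = 1
net8 = net7 NOR T = 1 NOR 0 = 0
net9 = net5 AND net3 = 0 AND 1 = 0
net10 = NOT net5 = NOT 0 = 1
net13 = net8 NOR S = 0 NOR 0 = 1

net9 = 0; net10 = 1; net13 = 1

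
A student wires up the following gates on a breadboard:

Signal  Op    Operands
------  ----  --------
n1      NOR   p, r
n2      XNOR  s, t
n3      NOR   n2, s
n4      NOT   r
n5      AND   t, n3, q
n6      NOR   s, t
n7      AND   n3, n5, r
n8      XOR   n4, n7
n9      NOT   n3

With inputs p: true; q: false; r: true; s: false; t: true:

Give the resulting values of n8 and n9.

n8 = false  n9 = false

n2 = s XNOR t = false XNOR true = false
n3 = n2 NOR s = false NOR false = true
n4 = NOT r = NOT true = false
n5 = t AND n3 AND q = true AND true AND false = false
n7 = n3 AND n5 AND r = true AND false AND true = false
n8 = n4 XOR n7 = false XOR false = false
n9 = NOT n3 = NOT true = false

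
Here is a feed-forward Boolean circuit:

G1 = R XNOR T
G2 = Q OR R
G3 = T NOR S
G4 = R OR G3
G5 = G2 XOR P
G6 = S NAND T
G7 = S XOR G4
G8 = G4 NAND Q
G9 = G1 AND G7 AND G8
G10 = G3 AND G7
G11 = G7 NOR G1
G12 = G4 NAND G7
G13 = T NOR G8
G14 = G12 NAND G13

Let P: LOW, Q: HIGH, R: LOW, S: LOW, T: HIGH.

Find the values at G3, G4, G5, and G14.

G2 = Q OR R = HIGH OR LOW = HIGH
G3 = T NOR S = HIGH NOR LOW = LOW
G4 = R OR G3 = LOW OR LOW = LOW
G5 = G2 XOR P = HIGH XOR LOW = HIGH
G7 = S XOR G4 = LOW XOR LOW = LOW
G8 = G4 NAND Q = LOW NAND HIGH = HIGH
G12 = G4 NAND G7 = LOW NAND LOW = HIGH
G13 = T NOR G8 = HIGH NOR HIGH = LOW
G14 = G12 NAND G13 = HIGH NAND LOW = HIGH

G3 = LOW, G4 = LOW, G5 = HIGH, G14 = HIGH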